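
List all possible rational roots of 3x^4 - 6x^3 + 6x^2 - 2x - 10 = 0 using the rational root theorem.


Rational root theorem: possible roots are ±p/q where:
  p divides the constant term (-10): p ∈ {1, 2, 5, 10}
  q divides the leading coefficient (3): q ∈ {1, 3}

All possible rational roots: -10, -5, -10/3, -2, -5/3, -1, -2/3, -1/3, 1/3, 2/3, 1, 5/3, 2, 10/3, 5, 10

-10, -5, -10/3, -2, -5/3, -1, -2/3, -1/3, 1/3, 2/3, 1, 5/3, 2, 10/3, 5, 10


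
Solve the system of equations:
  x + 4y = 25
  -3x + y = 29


Using Cramer's rule:
Determinant D = (1)(1) - (-3)(4) = 1 + 12 = 13
Dx = (25)(1) - (29)(4) = 25 - 116 = -91
Dy = (1)(29) - (-3)(25) = 29 + 75 = 104
x = Dx/D = -91/13 = -7
y = Dy/D = 104/13 = 8

x = -7, y = 8


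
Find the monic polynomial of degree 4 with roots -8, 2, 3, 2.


A monic polynomial with roots -8, 2, 3, 2 is:
p(x) = (x + 8)(x - 2)(x - 3)(x - 2)
After multiplying by (x + 8): x + 8
After multiplying by (x - 2): x^2 + 6x - 16
After multiplying by (x - 3): x^3 + 3x^2 - 34x + 48
After multiplying by (x - 2): x^4 + x^3 - 40x^2 + 116x - 96

x^4 + x^3 - 40x^2 + 116x - 96


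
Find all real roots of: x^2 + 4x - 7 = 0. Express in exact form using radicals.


Using the quadratic formula: x = (-b ± sqrt(b^2 - 4ac)) / (2a)
Here a = 1, b = 4, c = -7
Discriminant = b^2 - 4ac = 4^2 - 4(1)(-7) = 16 + 28 = 44
Since discriminant = 44 > 0, there are two real roots.
x = (-4 ± 2*sqrt(11)) / 2
Simplifying: x = -2 ± sqrt(11)
Numerically: x ≈ 1.3166 or x ≈ -5.3166

x = -2 + sqrt(11) or x = -2 - sqrt(11)


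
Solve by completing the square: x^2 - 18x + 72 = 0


Start: x^2 - 18x + 72 = 0
Move constant: x^2 - 18x = -72
Half of -18 is -9, squared is 81
Add 81 to both sides: x^2 - 18x + 81 = 9
(x - 9)^2 = 9
x - 9 = ±3
x = 9 + 3 = 12 or x = 9 - 3 = 6

x = 6, x = 12


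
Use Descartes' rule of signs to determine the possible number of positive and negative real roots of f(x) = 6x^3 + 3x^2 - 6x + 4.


Descartes' rule of signs:

For positive roots, count sign changes in f(x) = 6x^3 + 3x^2 - 6x + 4:
Signs of coefficients: +, +, -, +
Number of sign changes: 2
Possible positive real roots: 2, 0

For negative roots, examine f(-x) = -6x^3 + 3x^2 + 6x + 4:
Signs of coefficients: -, +, +, +
Number of sign changes: 1
Possible negative real roots: 1

Positive roots: 2 or 0; Negative roots: 1


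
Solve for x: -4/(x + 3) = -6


Multiply both sides by (x + 3): -4 = -6(x + 3)
Distribute: -4 = -6x - 18
-6x = -4 + 18 = 14
x = -7/3

x = -7/3


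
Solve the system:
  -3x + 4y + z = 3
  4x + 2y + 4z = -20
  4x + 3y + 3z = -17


Using Cramer's rule. Expand each determinant along the first row.
D  = (-3)*[2*3 - 4*3] - 4*[4*3 - 4*4] + 1*[4*3 - 2*4]
  = (-3)*(-6) - 4*(-4) + 1*(4) = 38
Dx = 3*[2*3 - 4*3] - 4*[(-20)*3 - 4*(-17)] + 1*[(-20)*3 - 2*(-17)]
  = 3*(-6) - 4*(8) + 1*(-26) = -76
Dy = (-3)*[(-20)*3 - 4*(-17)] - 3*[4*3 - 4*4] + 1*[4*(-17) - (-20)*4]
  = (-3)*(8) - 3*(-4) + 1*(12) = 0
Dz = (-3)*[2*(-17) - (-20)*3] - 4*[4*(-17) - (-20)*4] + 3*[4*3 - 2*4]
  = (-3)*(26) - 4*(12) + 3*(4) = -114
x = Dx/D = -76/38 = -2, y = Dy/D = 0/38 = 0, z = Dz/D = -114/38 = -3
Check eq1: (-3)(-2) + (4)(0) + (1)(-3) = 3 = 3 ✓
Check eq2: (4)(-2) + (2)(0) + (4)(-3) = -20 = -20 ✓
Check eq3: (4)(-2) + (3)(0) + (3)(-3) = -17 = -17 ✓

x = -2, y = 0, z = -3


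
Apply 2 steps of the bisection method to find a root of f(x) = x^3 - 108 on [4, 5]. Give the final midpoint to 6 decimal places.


f(x) = x^3 - 108
f(4) = -44 < 0
f(5) = 17 > 0

Step 1: midpoint = (4.000000 + 5.000000)/2 = 4.500000
  f(4.500000) = -16.875000
  f(mid) < 0, so root is in [4.500000, 5.000000]

Step 2: midpoint = (4.500000 + 5.000000)/2 = 4.750000
  f(4.750000) = -0.828125
  f(mid) < 0, so root is in [4.750000, 5.000000]

midpoint = 4.750000


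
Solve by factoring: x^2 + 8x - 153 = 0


We need two numbers that multiply to -153 and add to 8.
Those numbers are 17 and -9 (since 17 * (-9) = -153 and 17 + (-9) = 8).
So x^2 + 8x - 153 = (x + 17)(x - 9) = 0
Setting each factor to zero: x = -17 or x = 9

x = -17, x = 9


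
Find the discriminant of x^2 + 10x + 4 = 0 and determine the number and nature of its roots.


For ax^2 + bx + c = 0, discriminant D = b^2 - 4ac
Here a = 1, b = 10, c = 4
D = (10)^2 - 4(1)(4) = 100 - 16 = 84

D = 84 > 0 but not a perfect square
The equation has 2 distinct real irrational roots.

Discriminant = 84, 2 distinct real irrational roots


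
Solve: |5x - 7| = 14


An absolute value equation |expr| = 14 gives two cases:
Case 1: 5x - 7 = 14
  5x = 21, so x = 21/5
Case 2: 5x - 7 = -14
  5x = -7, so x = -7/5

x = -7/5, x = 21/5


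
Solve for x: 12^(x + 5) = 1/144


Express both sides with the same base.
1/144 = 12^(-2)
Since the bases match, equate exponents: x + 5 = -2
So x = -2 - (5) = -7

x = -7


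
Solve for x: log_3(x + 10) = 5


Convert to exponential form: x + 10 = 3^5 = 243
x = 243 - 10 = 233
Check: log_3(233 + 10) = log_3(243) = log_3(243) = 5 ✓

x = 233


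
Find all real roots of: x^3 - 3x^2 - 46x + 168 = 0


Let p(x) = x^3 - 3x^2 - 46x + 168. By the rational root theorem (leading coefficient 1), any rational root is an integer divisor of 168: try ±1, ±2, ... in turn.
Test x = 1: value = 120 ≠ 0.
Test x = -1: value = 210 ≠ 0.
Test x = 2: value = 72 ≠ 0.
Test x = -2: value = 240 ≠ 0.
Test x = 3: value = 30 ≠ 0.
Test x = -3: value = 252 ≠ 0.
Test x = 4: value = 0 ✓, so (x - 4) is a factor.
Synthetic division by (x - 4): bring down 1; 1(4) - 3 = 1; 1(4) - 46 = -42; (-42)(4) + 168 = 0 → quotient x^2 + x - 42, remainder 0.
Solve the quadratic x^2 + x - 42 = 0: discriminant = 1^2 - 4(1)(-42) = 1 + 168 = 169.
sqrt(169) = 13, so x = (-1 ± 13)/2: x = 6 or x = -7.

x = -7, x = 4, x = 6


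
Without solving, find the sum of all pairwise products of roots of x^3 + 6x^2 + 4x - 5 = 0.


By Vieta's formulas for x^3 + bx^2 + cx + d = 0:
  r1 + r2 + r3 = -b/a = -6
  r1*r2 + r1*r3 + r2*r3 = c/a = 4
  r1*r2*r3 = -d/a = 5


Sum of pairwise products = 4


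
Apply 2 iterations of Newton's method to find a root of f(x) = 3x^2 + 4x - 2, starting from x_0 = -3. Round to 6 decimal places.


Newton's method: x_(n+1) = x_n - f(x_n)/f'(x_n)
f(x) = 3x^2 + 4x - 2
f'(x) = 6x + 4

Iteration 1:
  f(-3.000000) = 13.000000
  f'(-3.000000) = -14.000000
  x_1 = -3.000000 - (13.000000)/(-14.000000) = -2.071429

Iteration 2:
  f(-2.071429) = 2.586735
  f'(-2.071429) = -8.428571
  x_2 = -2.071429 - (2.586735)/(-8.428571) = -1.764528

x_2 = -1.764528


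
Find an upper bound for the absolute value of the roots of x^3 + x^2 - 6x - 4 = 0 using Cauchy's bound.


Cauchy's bound: all roots r satisfy |r| <= 1 + max(|a_i/a_n|) for i = 0,...,n-1
where a_n is the leading coefficient.

Coefficients: [1, 1, -6, -4]
Leading coefficient a_n = 1
Ratios |a_i/a_n|: 1, 6, 4
Maximum ratio: 6
Cauchy's bound: |r| <= 1 + 6 = 7

Upper bound = 7


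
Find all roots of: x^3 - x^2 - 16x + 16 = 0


Let p(x) = x^3 - x^2 - 16x + 16. By the rational root theorem (leading coefficient 1), any rational root is an integer divisor of 16: try ±1, ±2, ... in turn.
Test x = 1: value = 0 ✓, so (x - 1) is a factor.
Synthetic division by (x - 1): bring down 1; 1(1) - 1 = 0; 0(1) - 16 = -16; (-16)(1) + 16 = 0 → quotient x^2 - 16, remainder 0.
Solve the quadratic x^2 - 16 = 0: discriminant = 0^2 - 4(1)(-16) = 0 + 64 = 64.
sqrt(64) = 8, so x = (0 ± 8)/2: x = 4 or x = -4.
Collecting all roots found:

x = -4, x = 1, x = 4


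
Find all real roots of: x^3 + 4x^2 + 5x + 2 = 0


Let p(x) = x^3 + 4x^2 + 5x + 2. By the rational root theorem (leading coefficient 1), any rational root is an integer divisor of 2: try ±1, ±2, ... in turn.
Test x = 1: value = 12 ≠ 0.
Test x = -1: value = 0 ✓, so (x + 1) is a factor.
Synthetic division by (x + 1): bring down 1; 1(-1) + 4 = 3; 3(-1) + 5 = 2; 2(-1) + 2 = 0 → quotient x^2 + 3x + 2, remainder 0.
Solve the quadratic x^2 + 3x + 2 = 0: discriminant = 3^2 - 4(1)(2) = 9 - 8 = 1.
sqrt(1) = 1, so x = (-3 ± 1)/2: x = -1 or x = -2.

x = -2, x = -1 (multiplicity 2)


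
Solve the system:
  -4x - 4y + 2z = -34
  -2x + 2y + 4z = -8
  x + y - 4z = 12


Using Cramer's rule. Expand each determinant along the first row.
D  = (-4)*[2*(-4) - 4*1] - (-4)*[(-2)*(-4) - 4*1] + 2*[(-2)*1 - 2*1]
  = (-4)*(-12) - (-4)*(4) + 2*(-4) = 56
Dx = (-34)*[2*(-4) - 4*1] - (-4)*[(-8)*(-4) - 4*12] + 2*[(-8)*1 - 2*12]
  = (-34)*(-12) - (-4)*(-16) + 2*(-32) = 280
Dy = (-4)*[(-8)*(-4) - 4*12] - (-34)*[(-2)*(-4) - 4*1] + 2*[(-2)*12 - (-8)*1]
  = (-4)*(-16) - (-34)*(4) + 2*(-16) = 168
Dz = (-4)*[2*12 - (-8)*1] - (-4)*[(-2)*12 - (-8)*1] + (-34)*[(-2)*1 - 2*1]
  = (-4)*(32) - (-4)*(-16) + (-34)*(-4) = -56
x = Dx/D = 280/56 = 5, y = Dy/D = 168/56 = 3, z = Dz/D = -56/56 = -1
Check eq1: (-4)(5) + (-4)(3) + (2)(-1) = -34 = -34 ✓
Check eq2: (-2)(5) + (2)(3) + (4)(-1) = -8 = -8 ✓
Check eq3: (1)(5) + (1)(3) + (-4)(-1) = 12 = 12 ✓

x = 5, y = 3, z = -1


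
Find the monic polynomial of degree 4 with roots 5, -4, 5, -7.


A monic polynomial with roots 5, -4, 5, -7 is:
p(x) = (x - 5)(x + 4)(x - 5)(x + 7)
After multiplying by (x - 5): x - 5
After multiplying by (x + 4): x^2 - x - 20
After multiplying by (x - 5): x^3 - 6x^2 - 15x + 100
After multiplying by (x + 7): x^4 + x^3 - 57x^2 - 5x + 700

x^4 + x^3 - 57x^2 - 5x + 700


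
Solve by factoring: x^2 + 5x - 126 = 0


We need two numbers that multiply to -126 and add to 5.
Those numbers are 14 and -9 (since 14 * (-9) = -126 and 14 + (-9) = 5).
So x^2 + 5x - 126 = (x + 14)(x - 9) = 0
Setting each factor to zero: x = -14 or x = 9

x = -14, x = 9


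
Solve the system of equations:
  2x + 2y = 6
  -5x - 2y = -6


Using Cramer's rule:
Determinant D = (2)(-2) - (-5)(2) = -4 + 10 = 6
Dx = (6)(-2) - (-6)(2) = -12 + 12 = 0
Dy = (2)(-6) - (-5)(6) = -12 + 30 = 18
x = Dx/D = 0/6 = 0
y = Dy/D = 18/6 = 3

x = 0, y = 3


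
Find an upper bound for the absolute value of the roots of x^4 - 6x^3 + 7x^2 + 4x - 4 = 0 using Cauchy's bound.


Cauchy's bound: all roots r satisfy |r| <= 1 + max(|a_i/a_n|) for i = 0,...,n-1
where a_n is the leading coefficient.

Coefficients: [1, -6, 7, 4, -4]
Leading coefficient a_n = 1
Ratios |a_i/a_n|: 6, 7, 4, 4
Maximum ratio: 7
Cauchy's bound: |r| <= 1 + 7 = 8

Upper bound = 8


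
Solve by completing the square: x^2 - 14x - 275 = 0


Start: x^2 - 14x - 275 = 0
Move constant: x^2 - 14x = 275
Half of -14 is -7, squared is 49
Add 49 to both sides: x^2 - 14x + 49 = 324
(x - 7)^2 = 324
x - 7 = ±18
x = 7 + 18 = 25 or x = 7 - 18 = -11

x = -11, x = 25


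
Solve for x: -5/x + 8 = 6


Subtract 8 from both sides: -5/x = -2
Multiply both sides by x: -5 = -2 * x
Divide by -2: x = 5/2

x = 5/2


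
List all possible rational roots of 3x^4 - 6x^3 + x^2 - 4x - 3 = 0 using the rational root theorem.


Rational root theorem: possible roots are ±p/q where:
  p divides the constant term (-3): p ∈ {1, 3}
  q divides the leading coefficient (3): q ∈ {1, 3}

All possible rational roots: -3, -1, -1/3, 1/3, 1, 3

-3, -1, -1/3, 1/3, 1, 3


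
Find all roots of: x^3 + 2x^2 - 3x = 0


The constant term is 0, so x = 0 is a root. Factor out x:
  x^2 + 2x - 3 = 0
Solve the quadratic x^2 + 2x - 3 = 0: discriminant = 2^2 - 4(1)(-3) = 4 + 12 = 16.
sqrt(16) = 4, so x = (-2 ± 4)/2: x = 1 or x = -3.
Collecting all roots found:

x = -3, x = 0, x = 1


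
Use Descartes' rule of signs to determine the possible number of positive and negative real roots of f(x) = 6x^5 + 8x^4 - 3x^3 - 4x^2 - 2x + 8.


Descartes' rule of signs:

For positive roots, count sign changes in f(x) = 6x^5 + 8x^4 - 3x^3 - 4x^2 - 2x + 8:
Signs of coefficients: +, +, -, -, -, +
Number of sign changes: 2
Possible positive real roots: 2, 0

For negative roots, examine f(-x) = -6x^5 + 8x^4 + 3x^3 - 4x^2 + 2x + 8:
Signs of coefficients: -, +, +, -, +, +
Number of sign changes: 3
Possible negative real roots: 3, 1

Positive roots: 2 or 0; Negative roots: 3 or 1


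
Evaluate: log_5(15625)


We need the exponent such that 5^? = 15625
5^6 = 15625
Therefore log_5(15625) = 6

6


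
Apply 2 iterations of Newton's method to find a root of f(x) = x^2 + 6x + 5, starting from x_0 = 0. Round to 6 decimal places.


Newton's method: x_(n+1) = x_n - f(x_n)/f'(x_n)
f(x) = x^2 + 6x + 5
f'(x) = 2x + 6

Iteration 1:
  f(0.000000) = 5.000000
  f'(0.000000) = 6.000000
  x_1 = 0.000000 - (5.000000)/(6.000000) = -0.833333

Iteration 2:
  f(-0.833333) = 0.694444
  f'(-0.833333) = 4.333333
  x_2 = -0.833333 - (0.694444)/(4.333333) = -0.993590

x_2 = -0.993590


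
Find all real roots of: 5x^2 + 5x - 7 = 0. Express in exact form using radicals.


Using the quadratic formula: x = (-b ± sqrt(b^2 - 4ac)) / (2a)
Here a = 5, b = 5, c = -7
Discriminant = b^2 - 4ac = 5^2 - 4(5)(-7) = 25 + 140 = 165
Since discriminant = 165 > 0, there are two real roots.
x = (-5 ± sqrt(165)) / 10
Numerically: x ≈ 0.7845 or x ≈ -1.7845

x = (-5 + sqrt(165)) / 10 or x = (-5 - sqrt(165)) / 10


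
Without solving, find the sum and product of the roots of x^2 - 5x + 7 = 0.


By Vieta's formulas for ax^2 + bx + c = 0:
  Sum of roots = -b/a
  Product of roots = c/a

Here a = 1, b = -5, c = 7
Sum = -(-5)/1 = 5
Product = 7/1 = 7

Sum = 5, Product = 7


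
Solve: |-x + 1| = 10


An absolute value equation |expr| = 10 gives two cases:
Case 1: -x + 1 = 10
  -x = 9, so x = -9
Case 2: -x + 1 = -10
  -x = -11, so x = 11

x = -9, x = 11


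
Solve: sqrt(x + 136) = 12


Square both sides: x + 136 = 12^2 = 144
x = 144 - 136 = 8
x = 8
Check: sqrt(1*8 + 136) = sqrt(144) = 12 ✓

x = 8


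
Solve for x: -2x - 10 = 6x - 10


Starting with: -2x - 10 = 6x - 10
Move all x terms to left: (-2 - 6)x = -10 + 10
Simplify: -8x = 0
Divide both sides by -8: x = 0

x = 0


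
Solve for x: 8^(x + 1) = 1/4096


Express both sides with the same base.
1/4096 = 8^(-4)
Since the bases match, equate exponents: x + 1 = -4
So x = -4 - (1) = -5

x = -5


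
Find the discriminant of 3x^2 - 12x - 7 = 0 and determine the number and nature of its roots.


For ax^2 + bx + c = 0, discriminant D = b^2 - 4ac
Here a = 3, b = -12, c = -7
D = (-12)^2 - 4(3)(-7) = 144 + 84 = 228

D = 228 > 0 but not a perfect square
The equation has 2 distinct real irrational roots.

Discriminant = 228, 2 distinct real irrational roots


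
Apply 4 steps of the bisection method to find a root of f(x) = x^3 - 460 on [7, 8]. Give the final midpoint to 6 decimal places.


f(x) = x^3 - 460
f(7) = -117 < 0
f(8) = 52 > 0

Step 1: midpoint = (7.000000 + 8.000000)/2 = 7.500000
  f(7.500000) = -38.125000
  f(mid) < 0, so root is in [7.500000, 8.000000]

Step 2: midpoint = (7.500000 + 8.000000)/2 = 7.750000
  f(7.750000) = 5.484375
  f(mid) > 0, so root is in [7.500000, 7.750000]

Step 3: midpoint = (7.500000 + 7.750000)/2 = 7.625000
  f(7.625000) = -16.677734
  f(mid) < 0, so root is in [7.625000, 7.750000]

Step 4: midpoint = (7.625000 + 7.750000)/2 = 7.687500
  f(7.687500) = -5.686768
  f(mid) < 0, so root is in [7.687500, 7.750000]

midpoint = 7.687500


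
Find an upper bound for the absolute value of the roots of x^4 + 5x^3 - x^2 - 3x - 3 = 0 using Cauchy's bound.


Cauchy's bound: all roots r satisfy |r| <= 1 + max(|a_i/a_n|) for i = 0,...,n-1
where a_n is the leading coefficient.

Coefficients: [1, 5, -1, -3, -3]
Leading coefficient a_n = 1
Ratios |a_i/a_n|: 5, 1, 3, 3
Maximum ratio: 5
Cauchy's bound: |r| <= 1 + 5 = 6

Upper bound = 6


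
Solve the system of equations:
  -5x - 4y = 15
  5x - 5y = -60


Using Cramer's rule:
Determinant D = (-5)(-5) - (5)(-4) = 25 + 20 = 45
Dx = (15)(-5) - (-60)(-4) = -75 - 240 = -315
Dy = (-5)(-60) - (5)(15) = 300 - 75 = 225
x = Dx/D = -315/45 = -7
y = Dy/D = 225/45 = 5

x = -7, y = 5


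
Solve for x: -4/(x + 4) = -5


Multiply both sides by (x + 4): -4 = -5(x + 4)
Distribute: -4 = -5x - 20
-5x = -4 + 20 = 16
x = -16/5

x = -16/5


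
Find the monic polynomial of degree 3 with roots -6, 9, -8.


A monic polynomial with roots -6, 9, -8 is:
p(x) = (x + 6)(x - 9)(x + 8)
After multiplying by (x + 6): x + 6
After multiplying by (x - 9): x^2 - 3x - 54
After multiplying by (x + 8): x^3 + 5x^2 - 78x - 432

x^3 + 5x^2 - 78x - 432


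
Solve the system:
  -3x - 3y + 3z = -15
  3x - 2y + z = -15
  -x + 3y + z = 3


Using Cramer's rule. Expand each determinant along the first row.
D  = (-3)*[(-2)*1 - 1*3] - (-3)*[3*1 - 1*(-1)] + 3*[3*3 - (-2)*(-1)]
  = (-3)*(-5) - (-3)*(4) + 3*(7) = 48
Dx = (-15)*[(-2)*1 - 1*3] - (-3)*[(-15)*1 - 1*3] + 3*[(-15)*3 - (-2)*3]
  = (-15)*(-5) - (-3)*(-18) + 3*(-39) = -96
Dy = (-3)*[(-15)*1 - 1*3] - (-15)*[3*1 - 1*(-1)] + 3*[3*3 - (-15)*(-1)]
  = (-3)*(-18) - (-15)*(4) + 3*(-6) = 96
Dz = (-3)*[(-2)*3 - (-15)*3] - (-3)*[3*3 - (-15)*(-1)] + (-15)*[3*3 - (-2)*(-1)]
  = (-3)*(39) - (-3)*(-6) + (-15)*(7) = -240
x = Dx/D = -96/48 = -2, y = Dy/D = 96/48 = 2, z = Dz/D = -240/48 = -5
Check eq1: (-3)(-2) + (-3)(2) + (3)(-5) = -15 = -15 ✓
Check eq2: (3)(-2) + (-2)(2) + (1)(-5) = -15 = -15 ✓
Check eq3: (-1)(-2) + (3)(2) + (1)(-5) = 3 = 3 ✓

x = -2, y = 2, z = -5


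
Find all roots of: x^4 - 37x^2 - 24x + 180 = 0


Let p(x) = x^4 - 37x^2 - 24x + 180. By the rational root theorem (leading coefficient 1), any rational root is an integer divisor of 180: try ±1, ±2, ... in turn.
Test x = 1: value = 120 ≠ 0.
Test x = -1: value = 168 ≠ 0.
Test x = 2: value = 0 ✓, so (x - 2) is a factor.
Synthetic division by (x - 2): bring down 1; 1(2) + 0 = 2; 2(2) - 37 = -33; (-33)(2) - 24 = -90; (-90)(2) + 180 = 0 → quotient x^3 + 2x^2 - 33x - 90, remainder 0.
Continue with the quotient x^3 + 2x^2 - 33x - 90 (candidates must divide 90; re-test x = 2 first in case it repeats).
Test x = 2: value = -140 ≠ 0.
Test x = -2: value = -24 ≠ 0.
Test x = 3: value = -144 ≠ 0.
Test x = -3: value = 0 ✓, so (x + 3) is a factor.
Synthetic division by (x + 3): bring down 1; 1(-3) + 2 = -1; (-1)(-3) - 33 = -30; (-30)(-3) - 90 = 0 → quotient x^2 - x - 30, remainder 0.
Solve the quadratic x^2 - x - 30 = 0: discriminant = (-1)^2 - 4(1)(-30) = 1 + 120 = 121.
sqrt(121) = 11, so x = (1 ± 11)/2: x = 6 or x = -5.
Collecting all roots found:

x = -5, x = -3, x = 2, x = 6


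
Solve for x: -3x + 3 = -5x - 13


Starting with: -3x + 3 = -5x - 13
Move all x terms to left: (-3 + 5)x = -13 - 3
Simplify: 2x = -16
Divide both sides by 2: x = -8

x = -8


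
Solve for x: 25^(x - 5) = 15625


Express both sides with the same base.
15625 = 25^3
Since the bases match, equate exponents: x - 5 = 3
So x = 3 - (-5) = 8

x = 8


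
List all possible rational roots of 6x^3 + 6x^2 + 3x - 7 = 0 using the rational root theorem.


Rational root theorem: possible roots are ±p/q where:
  p divides the constant term (-7): p ∈ {1, 7}
  q divides the leading coefficient (6): q ∈ {1, 2, 3, 6}

All possible rational roots: -7, -7/2, -7/3, -7/6, -1, -1/2, -1/3, -1/6, 1/6, 1/3, 1/2, 1, 7/6, 7/3, 7/2, 7

-7, -7/2, -7/3, -7/6, -1, -1/2, -1/3, -1/6, 1/6, 1/3, 1/2, 1, 7/6, 7/3, 7/2, 7


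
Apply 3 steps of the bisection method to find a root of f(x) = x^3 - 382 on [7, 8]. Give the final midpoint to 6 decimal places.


f(x) = x^3 - 382
f(7) = -39 < 0
f(8) = 130 > 0

Step 1: midpoint = (7.000000 + 8.000000)/2 = 7.500000
  f(7.500000) = 39.875000
  f(mid) > 0, so root is in [7.000000, 7.500000]

Step 2: midpoint = (7.000000 + 7.500000)/2 = 7.250000
  f(7.250000) = -0.921875
  f(mid) < 0, so root is in [7.250000, 7.500000]

Step 3: midpoint = (7.250000 + 7.500000)/2 = 7.375000
  f(7.375000) = 19.130859
  f(mid) > 0, so root is in [7.250000, 7.375000]

midpoint = 7.375000


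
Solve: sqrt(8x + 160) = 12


Square both sides: 8x + 160 = 12^2 = 144
8x = 144 - 160 = -16
x = -2
Check: sqrt(8*(-2) + 160) = sqrt(144) = 12 ✓

x = -2


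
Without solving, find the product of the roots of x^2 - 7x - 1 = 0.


By Vieta's formulas for ax^2 + bx + c = 0:
  Sum of roots = -b/a
  Product of roots = c/a

Here a = 1, b = -7, c = -1
Sum = -(-7)/1 = 7
Product = -1/1 = -1

Product = -1


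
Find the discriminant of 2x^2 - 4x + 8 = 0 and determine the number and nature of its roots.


For ax^2 + bx + c = 0, discriminant D = b^2 - 4ac
Here a = 2, b = -4, c = 8
D = (-4)^2 - 4(2)(8) = 16 - 64 = -48

D = -48 < 0
The equation has no real roots (2 complex conjugate roots).

Discriminant = -48, no real roots (2 complex conjugate roots)


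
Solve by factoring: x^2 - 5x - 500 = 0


We need two numbers that multiply to -500 and add to -5.
Those numbers are 20 and -25 (since 20 * (-25) = -500 and 20 + (-25) = -5).
So x^2 - 5x - 500 = (x + 20)(x - 25) = 0
Setting each factor to zero: x = -20 or x = 25

x = -20, x = 25


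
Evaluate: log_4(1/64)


We need the exponent such that 4^? = 1/64
4^(-3) = 1/4^3 = 1/64
Therefore log_4(1/64) = -3

-3


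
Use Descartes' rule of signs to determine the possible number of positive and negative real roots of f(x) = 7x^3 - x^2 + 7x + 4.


Descartes' rule of signs:

For positive roots, count sign changes in f(x) = 7x^3 - x^2 + 7x + 4:
Signs of coefficients: +, -, +, +
Number of sign changes: 2
Possible positive real roots: 2, 0

For negative roots, examine f(-x) = -7x^3 - x^2 - 7x + 4:
Signs of coefficients: -, -, -, +
Number of sign changes: 1
Possible negative real roots: 1

Positive roots: 2 or 0; Negative roots: 1


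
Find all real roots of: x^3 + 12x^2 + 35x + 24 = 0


Let p(x) = x^3 + 12x^2 + 35x + 24. By the rational root theorem (leading coefficient 1), any rational root is an integer divisor of 24: try ±1, ±2, ... in turn.
Test x = 1: value = 72 ≠ 0.
Test x = -1: value = 0 ✓, so (x + 1) is a factor.
Synthetic division by (x + 1): bring down 1; 1(-1) + 12 = 11; 11(-1) + 35 = 24; 24(-1) + 24 = 0 → quotient x^2 + 11x + 24, remainder 0.
Solve the quadratic x^2 + 11x + 24 = 0: discriminant = 11^2 - 4(1)(24) = 121 - 96 = 25.
sqrt(25) = 5, so x = (-11 ± 5)/2: x = -3 or x = -8.

x = -8, x = -3, x = -1


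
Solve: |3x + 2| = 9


An absolute value equation |expr| = 9 gives two cases:
Case 1: 3x + 2 = 9
  3x = 7, so x = 7/3
Case 2: 3x + 2 = -9
  3x = -11, so x = -11/3

x = -11/3, x = 7/3


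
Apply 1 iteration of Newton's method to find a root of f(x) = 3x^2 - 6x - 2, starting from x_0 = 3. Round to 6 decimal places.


Newton's method: x_(n+1) = x_n - f(x_n)/f'(x_n)
f(x) = 3x^2 - 6x - 2
f'(x) = 6x - 6

Iteration 1:
  f(3.000000) = 7.000000
  f'(3.000000) = 12.000000
  x_1 = 3.000000 - (7.000000)/(12.000000) = 2.416667

x_1 = 2.416667


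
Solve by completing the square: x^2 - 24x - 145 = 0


Start: x^2 - 24x - 145 = 0
Move constant: x^2 - 24x = 145
Half of -24 is -12, squared is 144
Add 144 to both sides: x^2 - 24x + 144 = 289
(x - 12)^2 = 289
x - 12 = ±17
x = 12 + 17 = 29 or x = 12 - 17 = -5

x = -5, x = 29


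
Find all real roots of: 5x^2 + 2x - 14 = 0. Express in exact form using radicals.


Using the quadratic formula: x = (-b ± sqrt(b^2 - 4ac)) / (2a)
Here a = 5, b = 2, c = -14
Discriminant = b^2 - 4ac = 2^2 - 4(5)(-14) = 4 + 280 = 284
Since discriminant = 284 > 0, there are two real roots.
x = (-2 ± 2*sqrt(71)) / 10
Simplifying: x = (-1 ± sqrt(71)) / 5
Numerically: x ≈ 1.4852 or x ≈ -1.8852

x = (-1 + sqrt(71)) / 5 or x = (-1 - sqrt(71)) / 5


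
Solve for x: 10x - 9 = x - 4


Starting with: 10x - 9 = x - 4
Move all x terms to left: (10 - 1)x = -4 + 9
Simplify: 9x = 5
Divide both sides by 9: x = 5/9

x = 5/9


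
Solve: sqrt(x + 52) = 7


Square both sides: x + 52 = 7^2 = 49
x = 49 - 52 = -3
x = -3
Check: sqrt(1*(-3) + 52) = sqrt(49) = 7 ✓

x = -3


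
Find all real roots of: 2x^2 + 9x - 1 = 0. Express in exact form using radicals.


Using the quadratic formula: x = (-b ± sqrt(b^2 - 4ac)) / (2a)
Here a = 2, b = 9, c = -1
Discriminant = b^2 - 4ac = 9^2 - 4(2)(-1) = 81 + 8 = 89
Since discriminant = 89 > 0, there are two real roots.
x = (-9 ± sqrt(89)) / 4
Numerically: x ≈ 0.1085 or x ≈ -4.6085

x = (-9 + sqrt(89)) / 4 or x = (-9 - sqrt(89)) / 4


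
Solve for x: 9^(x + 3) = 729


Express both sides with the same base.
729 = 9^3
Since the bases match, equate exponents: x + 3 = 3
So x = 3 - (3) = 0

x = 0


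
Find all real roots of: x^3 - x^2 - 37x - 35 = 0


Let p(x) = x^3 - x^2 - 37x - 35. By the rational root theorem (leading coefficient 1), any rational root is an integer divisor of 35: try ±1, ±2, ... in turn.
Test x = 1: value = -72 ≠ 0.
Test x = -1: value = 0 ✓, so (x + 1) is a factor.
Synthetic division by (x + 1): bring down 1; 1(-1) - 1 = -2; (-2)(-1) - 37 = -35; (-35)(-1) - 35 = 0 → quotient x^2 - 2x - 35, remainder 0.
Solve the quadratic x^2 - 2x - 35 = 0: discriminant = (-2)^2 - 4(1)(-35) = 4 + 140 = 144.
sqrt(144) = 12, so x = (2 ± 12)/2: x = 7 or x = -5.

x = -5, x = -1, x = 7


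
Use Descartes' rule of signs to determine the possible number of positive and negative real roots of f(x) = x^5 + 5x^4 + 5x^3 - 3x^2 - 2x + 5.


Descartes' rule of signs:

For positive roots, count sign changes in f(x) = x^5 + 5x^4 + 5x^3 - 3x^2 - 2x + 5:
Signs of coefficients: +, +, +, -, -, +
Number of sign changes: 2
Possible positive real roots: 2, 0

For negative roots, examine f(-x) = -x^5 + 5x^4 - 5x^3 - 3x^2 + 2x + 5:
Signs of coefficients: -, +, -, -, +, +
Number of sign changes: 3
Possible negative real roots: 3, 1

Positive roots: 2 or 0; Negative roots: 3 or 1


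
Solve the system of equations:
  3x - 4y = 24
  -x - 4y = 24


Using Cramer's rule:
Determinant D = (3)(-4) - (-1)(-4) = -12 - 4 = -16
Dx = (24)(-4) - (24)(-4) = -96 + 96 = 0
Dy = (3)(24) - (-1)(24) = 72 + 24 = 96
x = Dx/D = 0/-16 = 0
y = Dy/D = 96/-16 = -6

x = 0, y = -6


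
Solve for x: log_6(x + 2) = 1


Convert to exponential form: x + 2 = 6^1 = 6
x = 6 - 2 = 4
Check: log_6(4 + 2) = log_6(6) = log_6(6) = 1 ✓

x = 4


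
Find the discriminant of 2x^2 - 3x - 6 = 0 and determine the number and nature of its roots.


For ax^2 + bx + c = 0, discriminant D = b^2 - 4ac
Here a = 2, b = -3, c = -6
D = (-3)^2 - 4(2)(-6) = 9 + 48 = 57

D = 57 > 0 but not a perfect square
The equation has 2 distinct real irrational roots.

Discriminant = 57, 2 distinct real irrational roots


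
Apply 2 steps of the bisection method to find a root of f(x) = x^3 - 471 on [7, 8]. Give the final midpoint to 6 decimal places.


f(x) = x^3 - 471
f(7) = -128 < 0
f(8) = 41 > 0

Step 1: midpoint = (7.000000 + 8.000000)/2 = 7.500000
  f(7.500000) = -49.125000
  f(mid) < 0, so root is in [7.500000, 8.000000]

Step 2: midpoint = (7.500000 + 8.000000)/2 = 7.750000
  f(7.750000) = -5.515625
  f(mid) < 0, so root is in [7.750000, 8.000000]

midpoint = 7.750000


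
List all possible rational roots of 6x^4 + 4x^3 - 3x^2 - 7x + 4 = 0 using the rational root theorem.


Rational root theorem: possible roots are ±p/q where:
  p divides the constant term (4): p ∈ {1, 2, 4}
  q divides the leading coefficient (6): q ∈ {1, 2, 3, 6}

All possible rational roots: -4, -2, -4/3, -1, -2/3, -1/2, -1/3, -1/6, 1/6, 1/3, 1/2, 2/3, 1, 4/3, 2, 4

-4, -2, -4/3, -1, -2/3, -1/2, -1/3, -1/6, 1/6, 1/3, 1/2, 2/3, 1, 4/3, 2, 4


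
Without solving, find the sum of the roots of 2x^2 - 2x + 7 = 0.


By Vieta's formulas for ax^2 + bx + c = 0:
  Sum of roots = -b/a
  Product of roots = c/a

Here a = 2, b = -2, c = 7
Sum = -(-2)/2 = 1
Product = 7/2 = 7/2

Sum = 1


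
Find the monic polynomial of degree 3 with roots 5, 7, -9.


A monic polynomial with roots 5, 7, -9 is:
p(x) = (x - 5)(x - 7)(x + 9)
After multiplying by (x - 5): x - 5
After multiplying by (x - 7): x^2 - 12x + 35
After multiplying by (x + 9): x^3 - 3x^2 - 73x + 315

x^3 - 3x^2 - 73x + 315


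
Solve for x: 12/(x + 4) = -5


Multiply both sides by (x + 4): 12 = -5(x + 4)
Distribute: 12 = -5x - 20
-5x = 12 + 20 = 32
x = -32/5

x = -32/5


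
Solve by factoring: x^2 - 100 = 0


We need two numbers that multiply to -100 and add to 0.
Those numbers are -10 and 10 (since (-10) * 10 = -100 and (-10) + 10 = 0).
So x^2 - 100 = (x - 10)(x + 10) = 0
Setting each factor to zero: x = 10 or x = -10

x = -10, x = 10


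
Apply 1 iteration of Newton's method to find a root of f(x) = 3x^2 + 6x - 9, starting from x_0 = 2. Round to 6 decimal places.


Newton's method: x_(n+1) = x_n - f(x_n)/f'(x_n)
f(x) = 3x^2 + 6x - 9
f'(x) = 6x + 6

Iteration 1:
  f(2.000000) = 15.000000
  f'(2.000000) = 18.000000
  x_1 = 2.000000 - (15.000000)/(18.000000) = 1.166667

x_1 = 1.166667


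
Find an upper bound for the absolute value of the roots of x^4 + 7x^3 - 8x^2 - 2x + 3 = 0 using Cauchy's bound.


Cauchy's bound: all roots r satisfy |r| <= 1 + max(|a_i/a_n|) for i = 0,...,n-1
where a_n is the leading coefficient.

Coefficients: [1, 7, -8, -2, 3]
Leading coefficient a_n = 1
Ratios |a_i/a_n|: 7, 8, 2, 3
Maximum ratio: 8
Cauchy's bound: |r| <= 1 + 8 = 9

Upper bound = 9


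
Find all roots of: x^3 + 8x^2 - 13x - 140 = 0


Let p(x) = x^3 + 8x^2 - 13x - 140. By the rational root theorem (leading coefficient 1), any rational root is an integer divisor of 140: try ±1, ±2, ... in turn.
Test x = 1: value = -144 ≠ 0.
Test x = -1: value = -120 ≠ 0.
Test x = 2: value = -126 ≠ 0.
Test x = -2: value = -90 ≠ 0.
Test x = 4: value = 0 ✓, so (x - 4) is a factor.
Synthetic division by (x - 4): bring down 1; 1(4) + 8 = 12; 12(4) - 13 = 35; 35(4) - 140 = 0 → quotient x^2 + 12x + 35, remainder 0.
Solve the quadratic x^2 + 12x + 35 = 0: discriminant = 12^2 - 4(1)(35) = 144 - 140 = 4.
sqrt(4) = 2, so x = (-12 ± 2)/2: x = -5 or x = -7.
Collecting all roots found:

x = -7, x = -5, x = 4


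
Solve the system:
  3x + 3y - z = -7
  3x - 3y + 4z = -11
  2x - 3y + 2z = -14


Using Cramer's rule. Expand each determinant along the first row.
D  = 3*[(-3)*2 - 4*(-3)] - 3*[3*2 - 4*2] + (-1)*[3*(-3) - (-3)*2]
  = 3*(6) - 3*(-2) + (-1)*(-3) = 27
Dx = (-7)*[(-3)*2 - 4*(-3)] - 3*[(-11)*2 - 4*(-14)] + (-1)*[(-11)*(-3) - (-3)*(-14)]
  = (-7)*(6) - 3*(34) + (-1)*(-9) = -135
Dy = 3*[(-11)*2 - 4*(-14)] - (-7)*[3*2 - 4*2] + (-1)*[3*(-14) - (-11)*2]
  = 3*(34) - (-7)*(-2) + (-1)*(-20) = 108
Dz = 3*[(-3)*(-14) - (-11)*(-3)] - 3*[3*(-14) - (-11)*2] + (-7)*[3*(-3) - (-3)*2]
  = 3*(9) - 3*(-20) + (-7)*(-3) = 108
x = Dx/D = -135/27 = -5, y = Dy/D = 108/27 = 4, z = Dz/D = 108/27 = 4
Check eq1: (3)(-5) + (3)(4) + (-1)(4) = -7 = -7 ✓
Check eq2: (3)(-5) + (-3)(4) + (4)(4) = -11 = -11 ✓
Check eq3: (2)(-5) + (-3)(4) + (2)(4) = -14 = -14 ✓

x = -5, y = 4, z = 4


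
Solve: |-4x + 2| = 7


An absolute value equation |expr| = 7 gives two cases:
Case 1: -4x + 2 = 7
  -4x = 5, so x = -5/4
Case 2: -4x + 2 = -7
  -4x = -9, so x = 9/4

x = -5/4, x = 9/4


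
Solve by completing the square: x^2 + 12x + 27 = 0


Start: x^2 + 12x + 27 = 0
Move constant: x^2 + 12x = -27
Half of 12 is 6, squared is 36
Add 36 to both sides: x^2 + 12x + 36 = 9
(x + 6)^2 = 9
x + 6 = ±3
x = -6 + 3 = -3 or x = -6 - 3 = -9

x = -9, x = -3


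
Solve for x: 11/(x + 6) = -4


Multiply both sides by (x + 6): 11 = -4(x + 6)
Distribute: 11 = -4x - 24
-4x = 11 + 24 = 35
x = -35/4

x = -35/4


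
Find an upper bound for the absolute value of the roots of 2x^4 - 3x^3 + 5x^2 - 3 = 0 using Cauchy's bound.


Cauchy's bound: all roots r satisfy |r| <= 1 + max(|a_i/a_n|) for i = 0,...,n-1
where a_n is the leading coefficient.

Coefficients: [2, -3, 5, 0, -3]
Leading coefficient a_n = 2
Ratios |a_i/a_n|: 3/2, 5/2, 0, 3/2
Maximum ratio: 5/2
Cauchy's bound: |r| <= 1 + 5/2 = 7/2

Upper bound = 7/2


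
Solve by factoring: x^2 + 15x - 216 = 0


We need two numbers that multiply to -216 and add to 15.
Those numbers are -9 and 24 (since (-9) * 24 = -216 and (-9) + 24 = 15).
So x^2 + 15x - 216 = (x - 9)(x + 24) = 0
Setting each factor to zero: x = 9 or x = -24

x = -24, x = 9


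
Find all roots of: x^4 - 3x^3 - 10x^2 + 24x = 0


The constant term is 0, so x = 0 is a root. Factor out x:
  x^3 - 3x^2 - 10x + 24 = 0
Let p(x) = x^3 - 3x^2 - 10x + 24. By the rational root theorem (leading coefficient 1), any rational root is an integer divisor of 24: try ±1, ±2, ... in turn.
Test x = 1: value = 12 ≠ 0.
Test x = -1: value = 30 ≠ 0.
Test x = 2: value = 0 ✓, so (x - 2) is a factor.
Synthetic division by (x - 2): bring down 1; 1(2) - 3 = -1; (-1)(2) - 10 = -12; (-12)(2) + 24 = 0 → quotient x^2 - x - 12, remainder 0.
Solve the quadratic x^2 - x - 12 = 0: discriminant = (-1)^2 - 4(1)(-12) = 1 + 48 = 49.
sqrt(49) = 7, so x = (1 ± 7)/2: x = 4 or x = -3.
Collecting all roots found:

x = -3, x = 0, x = 2, x = 4


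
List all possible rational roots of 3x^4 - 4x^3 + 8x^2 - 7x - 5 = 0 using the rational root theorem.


Rational root theorem: possible roots are ±p/q where:
  p divides the constant term (-5): p ∈ {1, 5}
  q divides the leading coefficient (3): q ∈ {1, 3}

All possible rational roots: -5, -5/3, -1, -1/3, 1/3, 1, 5/3, 5

-5, -5/3, -1, -1/3, 1/3, 1, 5/3, 5


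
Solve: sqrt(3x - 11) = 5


Square both sides: 3x - 11 = 5^2 = 25
3x = 25 + 11 = 36
x = 12
Check: sqrt(3*12 - 11) = sqrt(25) = 5 ✓

x = 12


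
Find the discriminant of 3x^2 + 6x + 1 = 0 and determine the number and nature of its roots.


For ax^2 + bx + c = 0, discriminant D = b^2 - 4ac
Here a = 3, b = 6, c = 1
D = (6)^2 - 4(3)(1) = 36 - 12 = 24

D = 24 > 0 but not a perfect square
The equation has 2 distinct real irrational roots.

Discriminant = 24, 2 distinct real irrational roots


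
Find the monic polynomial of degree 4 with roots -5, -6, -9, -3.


A monic polynomial with roots -5, -6, -9, -3 is:
p(x) = (x + 5)(x + 6)(x + 9)(x + 3)
After multiplying by (x + 5): x + 5
After multiplying by (x + 6): x^2 + 11x + 30
After multiplying by (x + 9): x^3 + 20x^2 + 129x + 270
After multiplying by (x + 3): x^4 + 23x^3 + 189x^2 + 657x + 810

x^4 + 23x^3 + 189x^2 + 657x + 810


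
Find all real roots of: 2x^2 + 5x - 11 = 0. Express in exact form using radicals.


Using the quadratic formula: x = (-b ± sqrt(b^2 - 4ac)) / (2a)
Here a = 2, b = 5, c = -11
Discriminant = b^2 - 4ac = 5^2 - 4(2)(-11) = 25 + 88 = 113
Since discriminant = 113 > 0, there are two real roots.
x = (-5 ± sqrt(113)) / 4
Numerically: x ≈ 1.4075 or x ≈ -3.9075

x = (-5 + sqrt(113)) / 4 or x = (-5 - sqrt(113)) / 4


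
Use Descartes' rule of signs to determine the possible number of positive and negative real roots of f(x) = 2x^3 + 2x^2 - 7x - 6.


Descartes' rule of signs:

For positive roots, count sign changes in f(x) = 2x^3 + 2x^2 - 7x - 6:
Signs of coefficients: +, +, -, -
Number of sign changes: 1
Possible positive real roots: 1

For negative roots, examine f(-x) = -2x^3 + 2x^2 + 7x - 6:
Signs of coefficients: -, +, +, -
Number of sign changes: 2
Possible negative real roots: 2, 0

Positive roots: 1; Negative roots: 2 or 0


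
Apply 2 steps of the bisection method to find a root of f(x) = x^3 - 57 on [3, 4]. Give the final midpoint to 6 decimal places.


f(x) = x^3 - 57
f(3) = -30 < 0
f(4) = 7 > 0

Step 1: midpoint = (3.000000 + 4.000000)/2 = 3.500000
  f(3.500000) = -14.125000
  f(mid) < 0, so root is in [3.500000, 4.000000]

Step 2: midpoint = (3.500000 + 4.000000)/2 = 3.750000
  f(3.750000) = -4.265625
  f(mid) < 0, so root is in [3.750000, 4.000000]

midpoint = 3.750000


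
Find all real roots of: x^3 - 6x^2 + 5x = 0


The constant term is 0, so x = 0 is a root. Factor out x:
  x(x^2 - 6x + 5) = 0
Solve the quadratic x^2 - 6x + 5 = 0: discriminant = (-6)^2 - 4(1)(5) = 36 - 20 = 16.
sqrt(16) = 4, so x = (6 ± 4)/2: x = 5 or x = 1.

x = 0, x = 1, x = 5


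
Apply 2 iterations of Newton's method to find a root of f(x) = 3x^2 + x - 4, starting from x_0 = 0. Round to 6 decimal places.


Newton's method: x_(n+1) = x_n - f(x_n)/f'(x_n)
f(x) = 3x^2 + x - 4
f'(x) = 6x + 1

Iteration 1:
  f(0.000000) = -4.000000
  f'(0.000000) = 1.000000
  x_1 = 0.000000 - (-4.000000)/(1.000000) = 4.000000

Iteration 2:
  f(4.000000) = 48.000000
  f'(4.000000) = 25.000000
  x_2 = 4.000000 - (48.000000)/(25.000000) = 2.080000

x_2 = 2.080000


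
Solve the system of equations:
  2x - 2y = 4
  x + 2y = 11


Using Cramer's rule:
Determinant D = (2)(2) - (1)(-2) = 4 + 2 = 6
Dx = (4)(2) - (11)(-2) = 8 + 22 = 30
Dy = (2)(11) - (1)(4) = 22 - 4 = 18
x = Dx/D = 30/6 = 5
y = Dy/D = 18/6 = 3

x = 5, y = 3


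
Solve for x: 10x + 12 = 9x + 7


Starting with: 10x + 12 = 9x + 7
Move all x terms to left: (10 - 9)x = 7 - 12
Simplify: x = -5
Divide both sides by 1: x = -5

x = -5


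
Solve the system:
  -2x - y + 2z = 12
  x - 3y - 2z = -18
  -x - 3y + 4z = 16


Using Cramer's rule. Expand each determinant along the first row.
D  = (-2)*[(-3)*4 - (-2)*(-3)] - (-1)*[1*4 - (-2)*(-1)] + 2*[1*(-3) - (-3)*(-1)]
  = (-2)*(-18) - (-1)*(2) + 2*(-6) = 26
Dx = 12*[(-3)*4 - (-2)*(-3)] - (-1)*[(-18)*4 - (-2)*16] + 2*[(-18)*(-3) - (-3)*16]
  = 12*(-18) - (-1)*(-40) + 2*(102) = -52
Dy = (-2)*[(-18)*4 - (-2)*16] - 12*[1*4 - (-2)*(-1)] + 2*[1*16 - (-18)*(-1)]
  = (-2)*(-40) - 12*(2) + 2*(-2) = 52
Dz = (-2)*[(-3)*16 - (-18)*(-3)] - (-1)*[1*16 - (-18)*(-1)] + 12*[1*(-3) - (-3)*(-1)]
  = (-2)*(-102) - (-1)*(-2) + 12*(-6) = 130
x = Dx/D = -52/26 = -2, y = Dy/D = 52/26 = 2, z = Dz/D = 130/26 = 5
Check eq1: (-2)(-2) + (-1)(2) + (2)(5) = 12 = 12 ✓
Check eq2: (1)(-2) + (-3)(2) + (-2)(5) = -18 = -18 ✓
Check eq3: (-1)(-2) + (-3)(2) + (4)(5) = 16 = 16 ✓

x = -2, y = 2, z = 5


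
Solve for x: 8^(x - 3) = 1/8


Express both sides with the same base.
1/8 = 8^(-1)
Since the bases match, equate exponents: x - 3 = -1
So x = -1 - (-3) = 2

x = 2


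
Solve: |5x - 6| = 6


An absolute value equation |expr| = 6 gives two cases:
Case 1: 5x - 6 = 6
  5x = 12, so x = 12/5
Case 2: 5x - 6 = -6
  5x = 0, so x = 0

x = 0, x = 12/5


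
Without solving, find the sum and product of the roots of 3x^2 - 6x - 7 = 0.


By Vieta's formulas for ax^2 + bx + c = 0:
  Sum of roots = -b/a
  Product of roots = c/a

Here a = 3, b = -6, c = -7
Sum = -(-6)/3 = 2
Product = -7/3 = -7/3

Sum = 2, Product = -7/3


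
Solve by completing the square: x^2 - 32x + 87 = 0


Start: x^2 - 32x + 87 = 0
Move constant: x^2 - 32x = -87
Half of -32 is -16, squared is 256
Add 256 to both sides: x^2 - 32x + 256 = 169
(x - 16)^2 = 169
x - 16 = ±13
x = 16 + 13 = 29 or x = 16 - 13 = 3

x = 3, x = 29


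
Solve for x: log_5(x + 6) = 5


Convert to exponential form: x + 6 = 5^5 = 3125
x = 3125 - 6 = 3119
Check: log_5(3119 + 6) = log_5(3125) = log_5(3125) = 5 ✓

x = 3119


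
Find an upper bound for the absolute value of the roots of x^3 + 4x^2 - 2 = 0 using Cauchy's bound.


Cauchy's bound: all roots r satisfy |r| <= 1 + max(|a_i/a_n|) for i = 0,...,n-1
where a_n is the leading coefficient.

Coefficients: [1, 4, 0, -2]
Leading coefficient a_n = 1
Ratios |a_i/a_n|: 4, 0, 2
Maximum ratio: 4
Cauchy's bound: |r| <= 1 + 4 = 5

Upper bound = 5


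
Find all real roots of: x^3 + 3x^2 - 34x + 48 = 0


Let p(x) = x^3 + 3x^2 - 34x + 48. By the rational root theorem (leading coefficient 1), any rational root is an integer divisor of 48: try ±1, ±2, ... in turn.
Test x = 1: value = 18 ≠ 0.
Test x = -1: value = 84 ≠ 0.
Test x = 2: value = 0 ✓, so (x - 2) is a factor.
Synthetic division by (x - 2): bring down 1; 1(2) + 3 = 5; 5(2) - 34 = -24; (-24)(2) + 48 = 0 → quotient x^2 + 5x - 24, remainder 0.
Solve the quadratic x^2 + 5x - 24 = 0: discriminant = 5^2 - 4(1)(-24) = 25 + 96 = 121.
sqrt(121) = 11, so x = (-5 ± 11)/2: x = 3 or x = -8.

x = -8, x = 2, x = 3


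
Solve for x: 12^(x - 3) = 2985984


Express both sides with the same base.
2985984 = 12^6
Since the bases match, equate exponents: x - 3 = 6
So x = 6 - (-3) = 9

x = 9


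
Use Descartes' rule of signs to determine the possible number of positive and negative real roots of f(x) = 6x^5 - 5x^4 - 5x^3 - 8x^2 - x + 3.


Descartes' rule of signs:

For positive roots, count sign changes in f(x) = 6x^5 - 5x^4 - 5x^3 - 8x^2 - x + 3:
Signs of coefficients: +, -, -, -, -, +
Number of sign changes: 2
Possible positive real roots: 2, 0

For negative roots, examine f(-x) = -6x^5 - 5x^4 + 5x^3 - 8x^2 + x + 3:
Signs of coefficients: -, -, +, -, +, +
Number of sign changes: 3
Possible negative real roots: 3, 1

Positive roots: 2 or 0; Negative roots: 3 or 1


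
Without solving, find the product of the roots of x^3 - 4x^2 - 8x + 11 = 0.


By Vieta's formulas for x^3 + bx^2 + cx + d = 0:
  r1 + r2 + r3 = -b/a = 4
  r1*r2 + r1*r3 + r2*r3 = c/a = -8
  r1*r2*r3 = -d/a = -11


Product = -11
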